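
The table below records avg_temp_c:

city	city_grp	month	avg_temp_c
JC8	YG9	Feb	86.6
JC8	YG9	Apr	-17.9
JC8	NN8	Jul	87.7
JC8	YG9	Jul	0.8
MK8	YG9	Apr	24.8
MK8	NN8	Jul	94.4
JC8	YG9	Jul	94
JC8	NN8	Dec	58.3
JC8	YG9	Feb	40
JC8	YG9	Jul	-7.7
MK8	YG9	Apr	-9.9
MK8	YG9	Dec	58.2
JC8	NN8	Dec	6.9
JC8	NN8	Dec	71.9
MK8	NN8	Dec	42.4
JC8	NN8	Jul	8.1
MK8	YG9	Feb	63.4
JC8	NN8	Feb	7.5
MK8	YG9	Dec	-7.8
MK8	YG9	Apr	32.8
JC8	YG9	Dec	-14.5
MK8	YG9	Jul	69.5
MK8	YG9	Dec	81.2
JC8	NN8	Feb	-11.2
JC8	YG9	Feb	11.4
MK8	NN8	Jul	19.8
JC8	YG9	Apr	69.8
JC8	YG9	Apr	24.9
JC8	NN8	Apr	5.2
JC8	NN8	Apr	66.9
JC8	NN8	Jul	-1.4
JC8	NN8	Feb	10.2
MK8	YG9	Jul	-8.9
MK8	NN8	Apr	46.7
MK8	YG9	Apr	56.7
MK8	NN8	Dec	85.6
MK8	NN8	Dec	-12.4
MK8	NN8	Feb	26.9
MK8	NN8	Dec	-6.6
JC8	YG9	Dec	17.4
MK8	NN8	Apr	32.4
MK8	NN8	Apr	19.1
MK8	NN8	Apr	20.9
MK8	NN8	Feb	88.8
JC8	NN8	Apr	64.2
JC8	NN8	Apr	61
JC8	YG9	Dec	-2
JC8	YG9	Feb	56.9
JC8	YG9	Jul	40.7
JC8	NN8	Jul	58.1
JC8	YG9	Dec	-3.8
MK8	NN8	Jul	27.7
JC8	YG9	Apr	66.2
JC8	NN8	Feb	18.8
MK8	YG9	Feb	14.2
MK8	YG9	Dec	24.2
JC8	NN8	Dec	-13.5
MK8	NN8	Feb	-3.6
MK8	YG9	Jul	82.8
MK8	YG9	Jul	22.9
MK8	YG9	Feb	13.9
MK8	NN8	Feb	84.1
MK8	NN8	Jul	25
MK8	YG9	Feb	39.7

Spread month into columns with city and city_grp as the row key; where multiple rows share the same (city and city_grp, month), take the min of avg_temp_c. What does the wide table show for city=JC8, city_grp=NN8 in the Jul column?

-1.4

Rows with city=JC8, city_grp=NN8 and month=Jul: avg_temp_c values are 87.7, 8.1, -1.4, 58.1.
min(87.7, 8.1, -1.4, 58.1) = -1.4.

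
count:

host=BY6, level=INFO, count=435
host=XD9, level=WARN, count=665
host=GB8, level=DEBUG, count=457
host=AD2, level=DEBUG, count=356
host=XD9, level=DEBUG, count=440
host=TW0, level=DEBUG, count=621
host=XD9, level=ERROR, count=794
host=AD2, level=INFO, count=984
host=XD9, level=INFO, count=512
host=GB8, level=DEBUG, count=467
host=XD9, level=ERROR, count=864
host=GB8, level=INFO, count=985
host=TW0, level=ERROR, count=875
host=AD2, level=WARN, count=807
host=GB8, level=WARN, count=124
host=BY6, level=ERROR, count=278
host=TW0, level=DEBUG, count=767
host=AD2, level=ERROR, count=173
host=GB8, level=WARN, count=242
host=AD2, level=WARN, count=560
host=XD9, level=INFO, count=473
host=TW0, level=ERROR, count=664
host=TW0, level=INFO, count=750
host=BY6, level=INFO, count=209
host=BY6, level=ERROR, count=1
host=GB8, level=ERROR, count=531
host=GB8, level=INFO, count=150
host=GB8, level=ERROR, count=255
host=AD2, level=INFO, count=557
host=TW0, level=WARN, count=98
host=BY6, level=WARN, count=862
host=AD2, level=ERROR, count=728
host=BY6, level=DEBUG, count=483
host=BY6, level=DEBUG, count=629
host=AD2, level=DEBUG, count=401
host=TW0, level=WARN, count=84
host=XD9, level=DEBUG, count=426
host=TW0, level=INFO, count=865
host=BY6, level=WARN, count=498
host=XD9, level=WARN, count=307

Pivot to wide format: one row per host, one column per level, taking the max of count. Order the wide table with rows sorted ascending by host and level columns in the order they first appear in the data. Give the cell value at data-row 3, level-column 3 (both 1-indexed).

With rows sorted ascending by host, row 3 is host=GB8. level columns in first-appearance order: INFO, WARN, DEBUG, ERROR; column 3 is DEBUG.
Long rows with host=GB8, level=DEBUG: max(457, 467) = 467.

467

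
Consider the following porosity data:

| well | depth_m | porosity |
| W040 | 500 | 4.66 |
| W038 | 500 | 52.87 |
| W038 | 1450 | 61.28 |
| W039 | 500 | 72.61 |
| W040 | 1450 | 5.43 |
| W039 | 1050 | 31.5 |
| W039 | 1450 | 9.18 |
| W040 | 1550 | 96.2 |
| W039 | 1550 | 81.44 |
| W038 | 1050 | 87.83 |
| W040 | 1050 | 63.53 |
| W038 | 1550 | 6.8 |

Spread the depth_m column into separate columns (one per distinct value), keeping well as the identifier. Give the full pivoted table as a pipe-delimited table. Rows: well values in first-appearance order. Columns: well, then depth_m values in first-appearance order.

Columns: well plus the 4 distinct depth_m values (500, 1450, 1050, 1550).
For example, row W040 column 500 takes porosity=4.66 from the long row (W040, 500).

| well | 500 | 1450 | 1050 | 1550 |
| W040 | 4.66 | 5.43 | 63.53 | 96.2 |
| W038 | 52.87 | 61.28 | 87.83 | 6.8 |
| W039 | 72.61 | 9.18 | 31.5 | 81.44 |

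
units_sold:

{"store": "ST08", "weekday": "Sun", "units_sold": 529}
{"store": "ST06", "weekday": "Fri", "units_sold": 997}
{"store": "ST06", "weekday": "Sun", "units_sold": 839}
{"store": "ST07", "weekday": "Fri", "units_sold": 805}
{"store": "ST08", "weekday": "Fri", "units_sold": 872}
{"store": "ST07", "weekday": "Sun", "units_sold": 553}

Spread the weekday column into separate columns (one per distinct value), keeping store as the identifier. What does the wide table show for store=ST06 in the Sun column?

Wide layout: rows indexed by store, columns are the 2 distinct weekday values (Sun, Fri).
Cell (store=ST06, weekday=Sun) draws from the long row where store=ST06 and weekday=Sun, which has units_sold=839.

839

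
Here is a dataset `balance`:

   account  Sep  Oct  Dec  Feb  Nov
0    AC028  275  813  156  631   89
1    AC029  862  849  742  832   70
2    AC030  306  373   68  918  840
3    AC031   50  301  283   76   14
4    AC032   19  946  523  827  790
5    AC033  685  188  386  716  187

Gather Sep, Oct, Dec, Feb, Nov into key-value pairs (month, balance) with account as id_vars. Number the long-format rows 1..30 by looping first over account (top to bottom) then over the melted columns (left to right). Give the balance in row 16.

50

30 rows total (6 × 5). Row 16: index ⌊(16-1)/5⌋ = 3 into account → AC031; (16-1) mod 5 = 0 into the melted columns → Sep.
So row 16 is (AC031, Sep, 50); balance = 50.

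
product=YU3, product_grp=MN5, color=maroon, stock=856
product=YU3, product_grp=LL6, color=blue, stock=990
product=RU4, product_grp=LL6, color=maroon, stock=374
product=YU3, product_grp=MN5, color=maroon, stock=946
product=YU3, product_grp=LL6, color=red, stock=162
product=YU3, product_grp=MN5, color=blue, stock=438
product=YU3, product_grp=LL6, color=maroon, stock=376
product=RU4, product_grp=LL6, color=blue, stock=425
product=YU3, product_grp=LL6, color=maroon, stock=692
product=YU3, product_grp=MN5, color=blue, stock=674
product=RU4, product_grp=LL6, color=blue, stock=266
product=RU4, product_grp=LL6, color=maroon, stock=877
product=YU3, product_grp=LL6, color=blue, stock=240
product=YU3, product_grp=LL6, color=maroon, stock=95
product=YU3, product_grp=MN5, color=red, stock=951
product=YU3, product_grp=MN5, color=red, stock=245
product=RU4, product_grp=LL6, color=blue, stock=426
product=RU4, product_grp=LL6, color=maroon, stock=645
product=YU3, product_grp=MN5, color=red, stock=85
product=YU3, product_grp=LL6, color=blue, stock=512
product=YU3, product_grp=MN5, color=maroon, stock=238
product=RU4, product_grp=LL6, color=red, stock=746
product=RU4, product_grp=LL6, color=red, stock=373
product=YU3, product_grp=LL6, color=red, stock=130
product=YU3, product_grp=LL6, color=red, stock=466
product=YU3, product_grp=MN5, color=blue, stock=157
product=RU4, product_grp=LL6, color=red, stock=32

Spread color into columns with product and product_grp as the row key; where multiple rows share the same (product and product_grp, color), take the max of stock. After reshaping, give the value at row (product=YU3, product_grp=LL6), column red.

Rows with product=YU3, product_grp=LL6 and color=red: stock values are 162, 130, 466.
max(162, 130, 466) = 466.

466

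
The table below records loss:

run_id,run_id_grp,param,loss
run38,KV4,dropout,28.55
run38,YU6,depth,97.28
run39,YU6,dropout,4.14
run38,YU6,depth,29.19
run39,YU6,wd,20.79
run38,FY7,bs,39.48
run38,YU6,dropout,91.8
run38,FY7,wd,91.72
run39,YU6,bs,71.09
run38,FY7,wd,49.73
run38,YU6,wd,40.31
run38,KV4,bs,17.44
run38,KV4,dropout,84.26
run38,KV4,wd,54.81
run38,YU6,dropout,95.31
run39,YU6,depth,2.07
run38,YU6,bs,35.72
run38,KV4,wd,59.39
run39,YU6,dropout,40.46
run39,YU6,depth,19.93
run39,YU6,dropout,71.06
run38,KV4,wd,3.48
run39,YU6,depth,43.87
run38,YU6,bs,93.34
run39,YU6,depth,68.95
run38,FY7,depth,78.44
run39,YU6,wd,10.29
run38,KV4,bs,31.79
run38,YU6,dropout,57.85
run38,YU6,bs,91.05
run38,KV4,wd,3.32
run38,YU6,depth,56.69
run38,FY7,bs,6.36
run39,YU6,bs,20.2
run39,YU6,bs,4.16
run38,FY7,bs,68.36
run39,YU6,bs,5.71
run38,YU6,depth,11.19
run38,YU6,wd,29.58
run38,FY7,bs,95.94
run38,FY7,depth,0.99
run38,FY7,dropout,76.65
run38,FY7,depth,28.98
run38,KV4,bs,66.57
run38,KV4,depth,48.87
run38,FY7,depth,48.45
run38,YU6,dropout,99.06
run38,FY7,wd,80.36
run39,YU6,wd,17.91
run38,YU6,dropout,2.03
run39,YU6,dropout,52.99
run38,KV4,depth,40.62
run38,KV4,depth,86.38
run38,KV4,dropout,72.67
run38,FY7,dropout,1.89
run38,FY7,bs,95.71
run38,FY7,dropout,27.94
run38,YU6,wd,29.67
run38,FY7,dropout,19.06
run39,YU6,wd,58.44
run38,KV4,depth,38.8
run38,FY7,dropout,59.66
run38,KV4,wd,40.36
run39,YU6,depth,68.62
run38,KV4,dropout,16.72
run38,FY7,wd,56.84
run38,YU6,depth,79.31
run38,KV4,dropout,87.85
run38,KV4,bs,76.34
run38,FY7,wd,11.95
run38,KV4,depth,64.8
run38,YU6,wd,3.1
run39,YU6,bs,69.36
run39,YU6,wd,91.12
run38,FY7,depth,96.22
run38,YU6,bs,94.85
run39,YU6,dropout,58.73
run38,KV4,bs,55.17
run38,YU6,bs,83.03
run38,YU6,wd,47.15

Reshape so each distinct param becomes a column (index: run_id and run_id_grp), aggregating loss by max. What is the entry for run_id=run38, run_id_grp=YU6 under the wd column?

47.15

Rows with run_id=run38, run_id_grp=YU6 and param=wd: loss values are 40.31, 29.58, 29.67, 3.1, 47.15.
max(40.31, 29.58, 29.67, 3.1, 47.15) = 47.15.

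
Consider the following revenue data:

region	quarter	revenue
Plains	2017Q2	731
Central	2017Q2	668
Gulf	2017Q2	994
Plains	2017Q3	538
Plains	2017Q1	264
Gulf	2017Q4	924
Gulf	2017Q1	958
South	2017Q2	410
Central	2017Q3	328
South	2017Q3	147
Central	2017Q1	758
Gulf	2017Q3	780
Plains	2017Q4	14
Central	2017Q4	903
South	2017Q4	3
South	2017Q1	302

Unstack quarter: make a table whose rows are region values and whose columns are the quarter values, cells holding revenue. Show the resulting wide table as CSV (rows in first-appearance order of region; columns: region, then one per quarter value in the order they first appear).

region,2017Q2,2017Q3,2017Q1,2017Q4
Plains,731,538,264,14
Central,668,328,758,903
Gulf,994,780,958,924
South,410,147,302,3

Columns: region plus the 4 distinct quarter values (2017Q2, 2017Q3, 2017Q1, 2017Q4).
For example, row Plains column 2017Q2 takes revenue=731 from the long row (Plains, 2017Q2).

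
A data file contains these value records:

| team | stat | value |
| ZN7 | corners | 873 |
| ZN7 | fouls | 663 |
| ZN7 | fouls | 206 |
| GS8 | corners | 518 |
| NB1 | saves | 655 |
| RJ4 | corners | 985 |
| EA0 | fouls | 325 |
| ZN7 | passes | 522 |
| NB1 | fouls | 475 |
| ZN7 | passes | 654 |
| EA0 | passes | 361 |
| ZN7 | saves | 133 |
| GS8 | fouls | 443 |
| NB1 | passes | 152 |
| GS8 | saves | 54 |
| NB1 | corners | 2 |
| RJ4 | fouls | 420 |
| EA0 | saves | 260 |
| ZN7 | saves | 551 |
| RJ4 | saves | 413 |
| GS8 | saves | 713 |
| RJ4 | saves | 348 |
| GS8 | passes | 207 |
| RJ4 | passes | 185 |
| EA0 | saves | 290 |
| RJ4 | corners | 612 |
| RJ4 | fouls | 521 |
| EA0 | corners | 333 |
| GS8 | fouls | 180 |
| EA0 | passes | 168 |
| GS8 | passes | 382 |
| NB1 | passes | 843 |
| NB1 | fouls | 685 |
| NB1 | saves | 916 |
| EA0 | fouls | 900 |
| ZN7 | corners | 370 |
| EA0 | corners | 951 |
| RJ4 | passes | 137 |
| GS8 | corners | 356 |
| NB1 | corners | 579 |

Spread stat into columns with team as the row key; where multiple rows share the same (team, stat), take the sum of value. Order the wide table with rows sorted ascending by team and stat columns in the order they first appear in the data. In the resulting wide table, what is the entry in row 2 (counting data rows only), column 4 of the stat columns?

589

With rows sorted ascending by team, row 2 is team=GS8. stat columns in first-appearance order: corners, fouls, saves, passes; column 4 is passes.
Long rows with team=GS8, stat=passes: 207 + 382 = 589.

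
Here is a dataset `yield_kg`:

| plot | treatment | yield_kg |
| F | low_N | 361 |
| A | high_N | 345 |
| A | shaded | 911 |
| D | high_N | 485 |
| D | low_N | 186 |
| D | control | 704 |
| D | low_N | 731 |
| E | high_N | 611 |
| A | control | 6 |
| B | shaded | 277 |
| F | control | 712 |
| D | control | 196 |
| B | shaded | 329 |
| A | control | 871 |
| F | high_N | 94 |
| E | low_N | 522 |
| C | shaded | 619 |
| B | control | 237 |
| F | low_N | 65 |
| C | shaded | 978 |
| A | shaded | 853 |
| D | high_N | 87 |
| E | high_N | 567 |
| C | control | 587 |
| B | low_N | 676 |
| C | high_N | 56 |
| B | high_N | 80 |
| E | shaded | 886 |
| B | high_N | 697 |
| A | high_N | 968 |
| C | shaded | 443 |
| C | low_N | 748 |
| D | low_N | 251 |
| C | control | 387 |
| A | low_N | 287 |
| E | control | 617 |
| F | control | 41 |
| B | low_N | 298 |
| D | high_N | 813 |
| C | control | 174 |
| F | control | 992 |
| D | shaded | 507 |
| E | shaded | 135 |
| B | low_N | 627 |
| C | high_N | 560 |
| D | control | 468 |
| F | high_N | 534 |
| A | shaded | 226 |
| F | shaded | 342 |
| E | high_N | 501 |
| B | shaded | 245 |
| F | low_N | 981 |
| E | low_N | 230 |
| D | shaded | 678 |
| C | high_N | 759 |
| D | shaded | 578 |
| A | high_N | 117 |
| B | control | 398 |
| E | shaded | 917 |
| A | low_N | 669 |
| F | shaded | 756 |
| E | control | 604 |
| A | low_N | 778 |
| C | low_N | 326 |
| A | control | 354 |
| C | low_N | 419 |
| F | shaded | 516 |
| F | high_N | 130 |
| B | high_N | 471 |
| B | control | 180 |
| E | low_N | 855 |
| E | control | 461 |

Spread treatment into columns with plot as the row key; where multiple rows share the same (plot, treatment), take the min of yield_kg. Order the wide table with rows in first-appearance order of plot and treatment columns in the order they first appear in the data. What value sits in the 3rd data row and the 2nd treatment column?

87

With rows in first-appearance order of plot, row 3 is plot=D. treatment columns in first-appearance order: low_N, high_N, shaded, control; column 2 is high_N.
Long rows with plot=D, treatment=high_N: min(485, 87, 813) = 87.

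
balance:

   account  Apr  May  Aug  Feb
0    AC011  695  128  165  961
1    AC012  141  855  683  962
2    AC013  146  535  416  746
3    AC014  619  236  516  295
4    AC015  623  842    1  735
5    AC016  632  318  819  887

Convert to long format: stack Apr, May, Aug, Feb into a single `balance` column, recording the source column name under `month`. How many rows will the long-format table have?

6 account values × 4 melted columns = 24 rows.

24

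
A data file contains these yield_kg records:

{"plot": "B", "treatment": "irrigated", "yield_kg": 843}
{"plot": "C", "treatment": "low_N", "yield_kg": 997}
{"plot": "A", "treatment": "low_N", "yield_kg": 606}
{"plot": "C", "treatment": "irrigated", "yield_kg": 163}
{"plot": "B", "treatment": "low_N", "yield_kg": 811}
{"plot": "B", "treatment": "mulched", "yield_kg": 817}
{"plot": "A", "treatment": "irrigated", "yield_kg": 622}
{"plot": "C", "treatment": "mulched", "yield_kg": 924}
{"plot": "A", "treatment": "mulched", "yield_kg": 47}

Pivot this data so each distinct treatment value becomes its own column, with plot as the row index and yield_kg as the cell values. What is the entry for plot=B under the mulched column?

Wide layout: rows indexed by plot, columns are the 3 distinct treatment values (irrigated, low_N, mulched).
Cell (plot=B, treatment=mulched) draws from the long row where plot=B and treatment=mulched, which has yield_kg=817.

817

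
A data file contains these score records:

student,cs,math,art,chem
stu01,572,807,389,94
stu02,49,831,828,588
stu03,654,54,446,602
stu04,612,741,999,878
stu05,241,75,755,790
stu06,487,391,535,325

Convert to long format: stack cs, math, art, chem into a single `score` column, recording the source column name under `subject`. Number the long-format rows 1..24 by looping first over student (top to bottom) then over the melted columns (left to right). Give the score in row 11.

446

24 rows total (6 × 4). Row 11: index ⌊(11-1)/4⌋ = 2 into student → stu03; (11-1) mod 4 = 2 into the melted columns → art.
So row 11 is (stu03, art, 446); score = 446.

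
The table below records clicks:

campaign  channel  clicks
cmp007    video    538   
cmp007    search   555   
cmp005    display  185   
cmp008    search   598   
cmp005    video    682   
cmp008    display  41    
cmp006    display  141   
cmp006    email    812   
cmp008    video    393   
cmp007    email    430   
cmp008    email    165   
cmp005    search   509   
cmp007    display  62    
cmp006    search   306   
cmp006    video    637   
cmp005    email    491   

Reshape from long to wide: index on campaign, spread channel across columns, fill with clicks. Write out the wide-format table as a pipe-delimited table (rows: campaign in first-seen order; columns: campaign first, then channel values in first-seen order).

Columns: campaign plus the 4 distinct channel values (video, search, display, email).
For example, row cmp007 column video takes clicks=538 from the long row (cmp007, video).

| campaign | video | search | display | email |
| cmp007 | 538 | 555 | 62 | 430 |
| cmp005 | 682 | 509 | 185 | 491 |
| cmp008 | 393 | 598 | 41 | 165 |
| cmp006 | 637 | 306 | 141 | 812 |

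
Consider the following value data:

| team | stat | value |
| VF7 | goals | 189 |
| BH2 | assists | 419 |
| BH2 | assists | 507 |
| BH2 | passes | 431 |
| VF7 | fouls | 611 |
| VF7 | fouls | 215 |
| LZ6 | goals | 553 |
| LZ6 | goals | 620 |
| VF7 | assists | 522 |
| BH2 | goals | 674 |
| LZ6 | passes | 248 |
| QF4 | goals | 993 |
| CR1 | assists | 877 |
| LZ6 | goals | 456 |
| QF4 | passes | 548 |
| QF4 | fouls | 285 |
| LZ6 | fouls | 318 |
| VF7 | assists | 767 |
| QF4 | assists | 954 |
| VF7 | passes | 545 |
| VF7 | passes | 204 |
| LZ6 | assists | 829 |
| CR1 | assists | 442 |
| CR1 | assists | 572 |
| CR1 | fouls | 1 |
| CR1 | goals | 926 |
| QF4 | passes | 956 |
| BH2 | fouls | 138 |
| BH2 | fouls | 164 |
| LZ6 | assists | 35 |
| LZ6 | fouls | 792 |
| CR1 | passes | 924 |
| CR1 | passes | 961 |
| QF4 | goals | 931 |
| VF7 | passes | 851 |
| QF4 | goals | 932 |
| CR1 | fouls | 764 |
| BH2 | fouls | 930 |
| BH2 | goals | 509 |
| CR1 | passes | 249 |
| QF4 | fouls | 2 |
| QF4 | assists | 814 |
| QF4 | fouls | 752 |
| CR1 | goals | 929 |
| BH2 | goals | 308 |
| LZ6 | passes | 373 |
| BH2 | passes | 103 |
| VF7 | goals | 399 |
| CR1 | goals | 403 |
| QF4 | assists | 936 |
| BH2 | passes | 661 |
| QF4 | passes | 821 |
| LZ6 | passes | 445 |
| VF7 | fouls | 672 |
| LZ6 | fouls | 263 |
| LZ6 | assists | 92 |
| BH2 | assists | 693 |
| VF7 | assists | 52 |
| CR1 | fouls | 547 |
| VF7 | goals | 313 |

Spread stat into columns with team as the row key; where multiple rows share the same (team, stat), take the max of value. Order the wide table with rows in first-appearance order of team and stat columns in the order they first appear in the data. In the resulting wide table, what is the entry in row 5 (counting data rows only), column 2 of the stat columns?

877

With rows in first-appearance order of team, row 5 is team=CR1. stat columns in first-appearance order: goals, assists, passes, fouls; column 2 is assists.
Long rows with team=CR1, stat=assists: max(877, 442, 572) = 877.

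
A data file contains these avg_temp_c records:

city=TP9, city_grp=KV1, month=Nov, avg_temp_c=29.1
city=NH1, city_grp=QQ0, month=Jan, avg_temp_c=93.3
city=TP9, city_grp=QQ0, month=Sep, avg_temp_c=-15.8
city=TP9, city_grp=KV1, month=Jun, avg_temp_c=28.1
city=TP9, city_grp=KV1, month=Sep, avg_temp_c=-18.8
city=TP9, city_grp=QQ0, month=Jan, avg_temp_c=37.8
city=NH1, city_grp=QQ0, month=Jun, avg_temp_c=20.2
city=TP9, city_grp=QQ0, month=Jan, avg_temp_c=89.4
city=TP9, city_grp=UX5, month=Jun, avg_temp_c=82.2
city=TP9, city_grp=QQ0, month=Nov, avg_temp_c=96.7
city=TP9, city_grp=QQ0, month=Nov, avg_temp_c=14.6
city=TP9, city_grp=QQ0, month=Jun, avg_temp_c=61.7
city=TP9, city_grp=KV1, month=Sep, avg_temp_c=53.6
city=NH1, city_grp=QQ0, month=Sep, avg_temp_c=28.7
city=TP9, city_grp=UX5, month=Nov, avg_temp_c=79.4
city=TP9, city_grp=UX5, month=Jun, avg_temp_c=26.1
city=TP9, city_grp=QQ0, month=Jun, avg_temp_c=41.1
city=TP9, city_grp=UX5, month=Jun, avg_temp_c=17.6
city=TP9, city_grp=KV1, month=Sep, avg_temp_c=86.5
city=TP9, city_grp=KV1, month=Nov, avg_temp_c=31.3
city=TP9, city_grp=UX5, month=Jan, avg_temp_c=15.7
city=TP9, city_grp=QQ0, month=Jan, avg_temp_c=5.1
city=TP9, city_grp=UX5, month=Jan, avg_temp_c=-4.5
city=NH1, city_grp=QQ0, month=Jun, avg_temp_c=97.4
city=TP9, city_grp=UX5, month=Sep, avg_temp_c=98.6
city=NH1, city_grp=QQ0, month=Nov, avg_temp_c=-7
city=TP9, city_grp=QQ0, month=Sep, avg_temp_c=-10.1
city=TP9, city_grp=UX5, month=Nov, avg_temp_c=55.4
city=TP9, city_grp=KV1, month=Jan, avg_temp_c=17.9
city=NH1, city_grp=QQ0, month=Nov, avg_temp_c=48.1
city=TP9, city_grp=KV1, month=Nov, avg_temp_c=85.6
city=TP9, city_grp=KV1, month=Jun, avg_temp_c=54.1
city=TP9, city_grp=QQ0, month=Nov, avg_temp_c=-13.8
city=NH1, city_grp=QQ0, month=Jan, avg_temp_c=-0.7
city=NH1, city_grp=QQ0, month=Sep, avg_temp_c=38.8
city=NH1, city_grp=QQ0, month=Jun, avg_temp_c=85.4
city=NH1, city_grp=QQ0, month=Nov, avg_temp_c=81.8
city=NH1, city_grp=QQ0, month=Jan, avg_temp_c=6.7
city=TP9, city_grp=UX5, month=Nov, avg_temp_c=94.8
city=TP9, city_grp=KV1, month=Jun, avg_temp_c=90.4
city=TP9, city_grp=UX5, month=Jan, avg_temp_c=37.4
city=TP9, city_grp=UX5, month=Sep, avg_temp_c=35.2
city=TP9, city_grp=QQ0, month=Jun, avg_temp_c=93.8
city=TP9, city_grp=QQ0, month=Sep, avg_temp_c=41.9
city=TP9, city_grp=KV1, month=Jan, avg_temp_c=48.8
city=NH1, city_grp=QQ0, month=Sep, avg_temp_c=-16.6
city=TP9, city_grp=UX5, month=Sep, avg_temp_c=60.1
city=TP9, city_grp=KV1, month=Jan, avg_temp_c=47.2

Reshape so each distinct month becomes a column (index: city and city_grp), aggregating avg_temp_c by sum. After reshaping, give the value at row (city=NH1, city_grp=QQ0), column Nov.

Rows with city=NH1, city_grp=QQ0 and month=Nov: avg_temp_c values are -7, 48.1, 81.8.
-7 + 48.1 + 81.8 = 122.9.

122.9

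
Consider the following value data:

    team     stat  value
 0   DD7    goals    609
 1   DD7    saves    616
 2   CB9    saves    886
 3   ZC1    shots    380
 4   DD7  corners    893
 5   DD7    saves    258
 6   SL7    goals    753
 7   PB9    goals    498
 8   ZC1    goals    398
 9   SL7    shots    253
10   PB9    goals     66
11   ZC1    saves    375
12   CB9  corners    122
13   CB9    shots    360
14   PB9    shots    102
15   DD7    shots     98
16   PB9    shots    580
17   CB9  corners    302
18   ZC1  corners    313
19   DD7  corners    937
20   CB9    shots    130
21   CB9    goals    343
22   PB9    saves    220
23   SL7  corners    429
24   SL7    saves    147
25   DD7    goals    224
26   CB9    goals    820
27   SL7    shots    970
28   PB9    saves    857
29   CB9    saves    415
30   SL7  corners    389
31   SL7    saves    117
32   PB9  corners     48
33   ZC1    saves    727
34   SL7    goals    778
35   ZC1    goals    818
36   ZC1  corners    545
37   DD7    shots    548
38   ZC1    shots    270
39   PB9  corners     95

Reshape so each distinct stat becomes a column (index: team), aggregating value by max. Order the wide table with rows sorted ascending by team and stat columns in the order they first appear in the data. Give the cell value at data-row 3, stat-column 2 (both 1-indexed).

857

With rows sorted ascending by team, row 3 is team=PB9. stat columns in first-appearance order: goals, saves, shots, corners; column 2 is saves.
Long rows with team=PB9, stat=saves: max(220, 857) = 857.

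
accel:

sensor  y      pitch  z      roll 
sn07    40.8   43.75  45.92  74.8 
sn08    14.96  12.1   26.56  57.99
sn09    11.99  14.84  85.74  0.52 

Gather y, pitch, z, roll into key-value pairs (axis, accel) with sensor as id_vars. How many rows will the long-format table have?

12

3 sensor values × 4 melted columns = 12 rows.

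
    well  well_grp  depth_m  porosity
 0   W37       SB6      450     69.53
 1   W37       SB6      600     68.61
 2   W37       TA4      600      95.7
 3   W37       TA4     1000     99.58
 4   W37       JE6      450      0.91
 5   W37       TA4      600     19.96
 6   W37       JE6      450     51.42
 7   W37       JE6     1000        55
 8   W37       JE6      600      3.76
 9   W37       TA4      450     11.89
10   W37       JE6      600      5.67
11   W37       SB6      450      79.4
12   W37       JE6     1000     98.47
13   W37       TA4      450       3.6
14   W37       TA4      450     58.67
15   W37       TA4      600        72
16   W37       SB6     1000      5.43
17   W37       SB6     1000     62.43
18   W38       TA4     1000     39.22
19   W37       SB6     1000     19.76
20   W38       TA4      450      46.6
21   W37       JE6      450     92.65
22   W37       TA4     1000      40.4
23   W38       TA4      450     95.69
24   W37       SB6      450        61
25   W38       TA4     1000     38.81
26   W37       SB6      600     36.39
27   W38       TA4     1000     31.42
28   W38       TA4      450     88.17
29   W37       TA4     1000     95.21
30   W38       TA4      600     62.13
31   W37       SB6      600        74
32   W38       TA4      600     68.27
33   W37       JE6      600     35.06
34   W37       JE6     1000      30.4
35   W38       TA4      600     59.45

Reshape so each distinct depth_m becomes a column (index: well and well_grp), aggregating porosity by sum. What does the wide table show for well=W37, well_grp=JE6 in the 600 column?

Rows with well=W37, well_grp=JE6 and depth_m=600: porosity values are 3.76, 5.67, 35.06.
3.76 + 5.67 + 35.06 = 44.49.

44.49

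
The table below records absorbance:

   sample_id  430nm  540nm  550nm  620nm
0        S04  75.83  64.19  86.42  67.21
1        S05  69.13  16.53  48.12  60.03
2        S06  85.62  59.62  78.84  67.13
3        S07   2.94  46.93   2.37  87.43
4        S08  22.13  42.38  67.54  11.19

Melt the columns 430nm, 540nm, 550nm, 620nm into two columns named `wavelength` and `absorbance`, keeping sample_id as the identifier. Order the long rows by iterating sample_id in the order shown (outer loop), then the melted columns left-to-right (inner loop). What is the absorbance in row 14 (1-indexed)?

20 rows total (5 × 4). Row 14: index ⌊(14-1)/4⌋ = 3 into sample_id → S07; (14-1) mod 4 = 1 into the melted columns → 540nm.
So row 14 is (S07, 540nm, 46.93); absorbance = 46.93.

46.93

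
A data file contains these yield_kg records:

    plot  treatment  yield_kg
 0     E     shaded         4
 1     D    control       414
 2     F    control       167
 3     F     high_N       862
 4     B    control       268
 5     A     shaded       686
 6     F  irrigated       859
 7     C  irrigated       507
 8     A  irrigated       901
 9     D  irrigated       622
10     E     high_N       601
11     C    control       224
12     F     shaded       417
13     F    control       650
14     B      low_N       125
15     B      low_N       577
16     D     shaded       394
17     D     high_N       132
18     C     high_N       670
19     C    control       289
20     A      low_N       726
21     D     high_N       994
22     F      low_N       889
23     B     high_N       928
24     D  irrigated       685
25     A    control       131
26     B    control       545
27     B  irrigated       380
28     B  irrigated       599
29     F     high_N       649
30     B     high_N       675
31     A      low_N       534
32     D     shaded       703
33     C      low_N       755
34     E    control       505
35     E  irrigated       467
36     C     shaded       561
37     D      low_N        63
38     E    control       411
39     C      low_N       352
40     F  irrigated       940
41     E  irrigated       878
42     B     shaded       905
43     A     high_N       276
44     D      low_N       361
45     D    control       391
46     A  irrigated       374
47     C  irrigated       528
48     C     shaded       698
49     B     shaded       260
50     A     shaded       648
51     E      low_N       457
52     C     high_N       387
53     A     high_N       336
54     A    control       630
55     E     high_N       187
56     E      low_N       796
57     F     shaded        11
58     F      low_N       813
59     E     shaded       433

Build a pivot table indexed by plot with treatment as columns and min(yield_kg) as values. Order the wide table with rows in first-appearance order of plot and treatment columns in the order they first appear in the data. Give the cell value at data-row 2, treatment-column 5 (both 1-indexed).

With rows in first-appearance order of plot, row 2 is plot=D. treatment columns in first-appearance order: shaded, control, high_N, irrigated, low_N; column 5 is low_N.
Long rows with plot=D, treatment=low_N: min(63, 361) = 63.

63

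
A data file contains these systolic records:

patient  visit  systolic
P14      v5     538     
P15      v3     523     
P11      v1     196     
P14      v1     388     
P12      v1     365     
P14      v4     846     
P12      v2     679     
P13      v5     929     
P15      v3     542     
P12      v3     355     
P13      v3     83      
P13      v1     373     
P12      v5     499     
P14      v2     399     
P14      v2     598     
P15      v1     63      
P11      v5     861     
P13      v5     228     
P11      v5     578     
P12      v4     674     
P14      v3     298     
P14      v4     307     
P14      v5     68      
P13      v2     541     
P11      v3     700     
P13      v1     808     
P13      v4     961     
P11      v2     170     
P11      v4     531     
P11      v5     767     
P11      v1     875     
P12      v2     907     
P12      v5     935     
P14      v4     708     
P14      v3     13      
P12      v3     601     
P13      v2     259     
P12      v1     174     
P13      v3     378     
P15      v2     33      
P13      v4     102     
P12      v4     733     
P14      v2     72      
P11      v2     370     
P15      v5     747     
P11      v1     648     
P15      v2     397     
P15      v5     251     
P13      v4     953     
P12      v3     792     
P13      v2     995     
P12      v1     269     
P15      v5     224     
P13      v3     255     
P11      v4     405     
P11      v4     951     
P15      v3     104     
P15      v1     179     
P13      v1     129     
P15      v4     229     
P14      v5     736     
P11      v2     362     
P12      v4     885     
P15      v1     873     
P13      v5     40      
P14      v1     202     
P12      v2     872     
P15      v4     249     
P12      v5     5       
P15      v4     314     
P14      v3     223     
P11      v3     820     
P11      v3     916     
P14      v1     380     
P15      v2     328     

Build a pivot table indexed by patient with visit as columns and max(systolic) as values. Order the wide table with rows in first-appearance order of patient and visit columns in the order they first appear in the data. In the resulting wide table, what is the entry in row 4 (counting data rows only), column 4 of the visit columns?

With rows in first-appearance order of patient, row 4 is patient=P12. visit columns in first-appearance order: v5, v3, v1, v4, v2; column 4 is v4.
Long rows with patient=P12, visit=v4: max(674, 733, 885) = 885.

885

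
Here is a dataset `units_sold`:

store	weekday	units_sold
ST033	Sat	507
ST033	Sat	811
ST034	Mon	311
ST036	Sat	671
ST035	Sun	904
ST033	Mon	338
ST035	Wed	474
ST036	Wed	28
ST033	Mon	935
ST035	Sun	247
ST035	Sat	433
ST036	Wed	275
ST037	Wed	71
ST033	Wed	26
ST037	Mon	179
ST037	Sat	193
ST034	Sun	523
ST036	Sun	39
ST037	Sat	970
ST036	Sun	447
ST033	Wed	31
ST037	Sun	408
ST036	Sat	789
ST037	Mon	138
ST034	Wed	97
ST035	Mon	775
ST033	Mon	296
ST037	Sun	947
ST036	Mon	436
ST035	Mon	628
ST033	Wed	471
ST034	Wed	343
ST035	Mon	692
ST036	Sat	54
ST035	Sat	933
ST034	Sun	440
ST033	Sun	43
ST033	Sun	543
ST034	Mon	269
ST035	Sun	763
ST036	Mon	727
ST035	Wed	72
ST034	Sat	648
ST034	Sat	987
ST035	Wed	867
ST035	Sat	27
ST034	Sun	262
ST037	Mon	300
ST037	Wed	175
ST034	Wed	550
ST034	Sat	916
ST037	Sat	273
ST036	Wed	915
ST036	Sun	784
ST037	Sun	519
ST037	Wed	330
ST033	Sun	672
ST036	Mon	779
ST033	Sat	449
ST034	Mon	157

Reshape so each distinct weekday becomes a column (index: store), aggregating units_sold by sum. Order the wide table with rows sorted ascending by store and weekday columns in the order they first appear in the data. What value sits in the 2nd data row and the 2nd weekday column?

737

With rows sorted ascending by store, row 2 is store=ST034. weekday columns in first-appearance order: Sat, Mon, Sun, Wed; column 2 is Mon.
Long rows with store=ST034, weekday=Mon: 311 + 269 + 157 = 737.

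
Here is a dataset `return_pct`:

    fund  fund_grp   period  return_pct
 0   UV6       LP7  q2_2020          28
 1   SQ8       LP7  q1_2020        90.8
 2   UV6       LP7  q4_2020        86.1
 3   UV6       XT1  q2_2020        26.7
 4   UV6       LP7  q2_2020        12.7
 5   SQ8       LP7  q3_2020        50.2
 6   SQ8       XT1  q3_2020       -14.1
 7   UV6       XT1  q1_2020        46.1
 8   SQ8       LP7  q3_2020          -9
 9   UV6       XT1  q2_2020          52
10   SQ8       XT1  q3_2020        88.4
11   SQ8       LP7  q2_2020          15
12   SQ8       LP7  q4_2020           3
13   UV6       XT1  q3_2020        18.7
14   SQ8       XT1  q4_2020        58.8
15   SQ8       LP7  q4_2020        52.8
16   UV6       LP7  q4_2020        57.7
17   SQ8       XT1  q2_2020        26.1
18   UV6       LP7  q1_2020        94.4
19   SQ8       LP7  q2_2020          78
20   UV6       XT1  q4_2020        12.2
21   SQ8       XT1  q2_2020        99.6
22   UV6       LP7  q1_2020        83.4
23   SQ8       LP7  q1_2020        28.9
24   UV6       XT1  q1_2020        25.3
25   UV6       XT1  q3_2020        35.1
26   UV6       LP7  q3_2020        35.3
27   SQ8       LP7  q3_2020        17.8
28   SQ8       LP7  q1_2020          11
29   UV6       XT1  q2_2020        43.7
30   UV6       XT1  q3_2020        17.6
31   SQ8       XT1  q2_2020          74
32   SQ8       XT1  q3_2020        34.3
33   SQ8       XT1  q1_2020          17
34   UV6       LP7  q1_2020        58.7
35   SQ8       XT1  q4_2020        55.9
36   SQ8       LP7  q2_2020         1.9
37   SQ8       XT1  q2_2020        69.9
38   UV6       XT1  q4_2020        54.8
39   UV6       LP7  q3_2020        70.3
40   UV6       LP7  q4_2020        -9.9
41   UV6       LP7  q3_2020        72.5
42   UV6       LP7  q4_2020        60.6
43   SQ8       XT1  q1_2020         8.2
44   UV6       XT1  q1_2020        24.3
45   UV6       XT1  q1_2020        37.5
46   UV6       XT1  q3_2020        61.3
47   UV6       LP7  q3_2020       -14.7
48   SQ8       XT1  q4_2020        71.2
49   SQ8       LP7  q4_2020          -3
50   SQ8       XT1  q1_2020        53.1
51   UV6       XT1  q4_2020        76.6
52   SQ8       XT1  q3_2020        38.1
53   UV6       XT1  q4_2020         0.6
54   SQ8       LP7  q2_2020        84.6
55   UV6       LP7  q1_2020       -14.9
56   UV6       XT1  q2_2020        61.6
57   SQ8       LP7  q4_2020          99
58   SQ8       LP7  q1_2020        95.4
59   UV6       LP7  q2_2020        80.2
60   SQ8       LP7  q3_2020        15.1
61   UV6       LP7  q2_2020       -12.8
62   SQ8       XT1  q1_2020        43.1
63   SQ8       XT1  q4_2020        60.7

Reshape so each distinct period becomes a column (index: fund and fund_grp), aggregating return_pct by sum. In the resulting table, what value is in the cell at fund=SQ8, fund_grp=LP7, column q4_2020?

151.8

Rows with fund=SQ8, fund_grp=LP7 and period=q4_2020: return_pct values are 3, 52.8, -3, 99.
3 + 52.8 + -3 + 99 = 151.8.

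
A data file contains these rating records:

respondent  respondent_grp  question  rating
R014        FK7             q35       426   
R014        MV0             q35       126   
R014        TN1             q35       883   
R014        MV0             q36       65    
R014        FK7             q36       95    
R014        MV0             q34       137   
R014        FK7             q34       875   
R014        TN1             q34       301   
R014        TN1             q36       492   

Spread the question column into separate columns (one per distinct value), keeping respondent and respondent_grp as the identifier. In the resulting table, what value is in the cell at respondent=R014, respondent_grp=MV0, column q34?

137

Wide layout: rows indexed by respondent and respondent_grp, columns are the 3 distinct question values (q35, q36, q34).
Cell (respondent=R014, respondent_grp=MV0, question=q34) draws from the long row where respondent=R014, respondent_grp=MV0 and question=q34, which has rating=137.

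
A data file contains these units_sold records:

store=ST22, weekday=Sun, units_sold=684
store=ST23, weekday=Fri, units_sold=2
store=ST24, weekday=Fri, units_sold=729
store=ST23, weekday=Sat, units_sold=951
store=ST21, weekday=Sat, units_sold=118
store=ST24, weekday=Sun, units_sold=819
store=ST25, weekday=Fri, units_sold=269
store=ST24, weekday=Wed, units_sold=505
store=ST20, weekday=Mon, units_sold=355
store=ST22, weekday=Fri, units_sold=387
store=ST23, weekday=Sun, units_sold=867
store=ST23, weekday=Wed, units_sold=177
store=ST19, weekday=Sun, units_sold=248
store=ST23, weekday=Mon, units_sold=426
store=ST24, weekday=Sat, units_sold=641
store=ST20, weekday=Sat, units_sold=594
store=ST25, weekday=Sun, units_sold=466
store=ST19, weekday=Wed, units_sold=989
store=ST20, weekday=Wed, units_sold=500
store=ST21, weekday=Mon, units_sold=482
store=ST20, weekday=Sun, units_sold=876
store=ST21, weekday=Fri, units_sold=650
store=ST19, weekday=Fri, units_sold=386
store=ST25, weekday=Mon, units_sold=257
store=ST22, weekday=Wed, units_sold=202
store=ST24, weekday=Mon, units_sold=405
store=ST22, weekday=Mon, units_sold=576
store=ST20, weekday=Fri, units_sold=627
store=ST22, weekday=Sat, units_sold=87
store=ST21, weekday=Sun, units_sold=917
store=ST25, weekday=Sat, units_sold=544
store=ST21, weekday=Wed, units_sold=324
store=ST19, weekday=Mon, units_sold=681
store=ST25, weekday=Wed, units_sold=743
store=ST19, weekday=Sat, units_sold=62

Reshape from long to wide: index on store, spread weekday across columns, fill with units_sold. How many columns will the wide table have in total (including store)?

6

1 column for store plus 5 distinct weekday values → 6 columns.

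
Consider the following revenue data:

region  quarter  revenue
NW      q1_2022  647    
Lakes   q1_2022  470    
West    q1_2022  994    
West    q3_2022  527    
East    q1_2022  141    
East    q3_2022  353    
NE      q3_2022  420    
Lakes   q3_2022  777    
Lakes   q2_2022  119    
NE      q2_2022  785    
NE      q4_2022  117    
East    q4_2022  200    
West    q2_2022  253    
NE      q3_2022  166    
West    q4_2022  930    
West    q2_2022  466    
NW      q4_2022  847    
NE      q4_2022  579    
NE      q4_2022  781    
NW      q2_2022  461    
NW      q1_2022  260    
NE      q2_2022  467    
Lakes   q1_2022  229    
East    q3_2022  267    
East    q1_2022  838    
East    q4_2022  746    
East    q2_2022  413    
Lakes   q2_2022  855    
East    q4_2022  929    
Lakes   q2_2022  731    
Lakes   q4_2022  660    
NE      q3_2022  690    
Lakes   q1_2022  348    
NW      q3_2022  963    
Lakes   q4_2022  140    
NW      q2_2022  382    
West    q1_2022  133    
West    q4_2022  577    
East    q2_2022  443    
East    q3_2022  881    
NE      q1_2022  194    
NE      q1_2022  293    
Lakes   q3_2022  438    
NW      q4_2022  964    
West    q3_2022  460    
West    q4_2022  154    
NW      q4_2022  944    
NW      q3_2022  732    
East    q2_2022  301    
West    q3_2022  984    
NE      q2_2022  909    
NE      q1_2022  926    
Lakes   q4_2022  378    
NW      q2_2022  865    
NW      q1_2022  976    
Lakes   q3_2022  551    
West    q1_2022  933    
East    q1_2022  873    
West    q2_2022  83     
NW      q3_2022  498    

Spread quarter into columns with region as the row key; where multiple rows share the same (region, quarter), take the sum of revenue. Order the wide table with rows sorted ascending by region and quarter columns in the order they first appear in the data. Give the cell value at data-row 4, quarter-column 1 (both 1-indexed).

With rows sorted ascending by region, row 4 is region=NW. quarter columns in first-appearance order: q1_2022, q3_2022, q2_2022, q4_2022; column 1 is q1_2022.
Long rows with region=NW, quarter=q1_2022: 647 + 260 + 976 = 1883.

1883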